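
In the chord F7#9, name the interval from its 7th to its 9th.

A3

F7#9 (F dominant seventh sharp nine): F-A-C-Eb-G#.
That puts Eb below G#.
From Eb to G#: 5 semitones over a third = augmented.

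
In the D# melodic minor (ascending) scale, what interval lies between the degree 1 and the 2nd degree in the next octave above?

major ninth

The scale runs D# E# F# G# A# B# C##.
The degree 1 is D# and the degree 2 (up an octave) is E#.
Counting 9 letters and 14 half steps from D# gives a major ninth.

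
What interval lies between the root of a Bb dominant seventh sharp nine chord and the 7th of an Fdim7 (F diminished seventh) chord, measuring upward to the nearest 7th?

The root of Bb dominant seventh sharp nine is Bb; the 7th of Fdim7 (F diminished seventh) is Ebb.
From Bb to Ebb: 4 semitones over a fourth = diminished.

d4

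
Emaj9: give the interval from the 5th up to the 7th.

major third

Emaj9: E–G♯–B–D♯–F♯.
The 5th is B and the 7th is D♯.
Counting 3 letters and 4 half steps from B gives a major third.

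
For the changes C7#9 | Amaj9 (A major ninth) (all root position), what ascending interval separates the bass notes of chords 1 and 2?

major sixth

The roots are C and A.
C up to A spans 6 letter names and 9 semitones — a major sixth.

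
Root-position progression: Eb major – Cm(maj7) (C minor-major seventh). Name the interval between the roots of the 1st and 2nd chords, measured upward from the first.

major 6th

The roots are Eb and C.
Eb up to C spans 6 letter names and 9 semitones — a major sixth.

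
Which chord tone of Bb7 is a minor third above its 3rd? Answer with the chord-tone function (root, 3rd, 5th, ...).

5th

Bb dominant seventh is spelled Bb–D–F–Ab.
The 3rd is D. A minor third above D is F.
F is the chord's 5th.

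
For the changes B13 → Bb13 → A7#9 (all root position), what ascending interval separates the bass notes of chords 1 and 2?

diminished 8th

The roots are B and Bb.
From B to Bb: 11 semitones over an octave = diminished.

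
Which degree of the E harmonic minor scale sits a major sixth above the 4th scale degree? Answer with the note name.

F#

The scale is E F♯ G A B C D♯.
The 4th scale degree is A; a major sixth above that is F♯ — scale degree 2.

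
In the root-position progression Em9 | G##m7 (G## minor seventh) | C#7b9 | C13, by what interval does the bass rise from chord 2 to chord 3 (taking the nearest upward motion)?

diminished 4th

The roots are G## and C#.
G## up to C# is 4 semitones, a half step narrower than a perfect fourth, so the interval is diminished.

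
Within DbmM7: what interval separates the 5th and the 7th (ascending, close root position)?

major 3rd

Dbm(maj7) (Db minor-major seventh) is spelled Db-Fb-Ab-C.
So we need the interval from Ab up to C.
Ab up to C spans 3 letter names and 4 semitones — a major third.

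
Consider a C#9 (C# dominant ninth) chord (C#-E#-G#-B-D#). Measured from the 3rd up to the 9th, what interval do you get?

So we need the interval from E# up to D#.
From E# to D#: 10 semitones over a seventh = minor.

minor seventh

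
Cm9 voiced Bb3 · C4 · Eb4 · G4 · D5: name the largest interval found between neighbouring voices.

Adjacent intervals: Bb3→C4 = major second; C4→Eb4 = minor third; Eb4→G4 = major third; G4→D5 = perfect fifth.
The largest is G4 to D5, a perfect fifth (7 semitones).

P5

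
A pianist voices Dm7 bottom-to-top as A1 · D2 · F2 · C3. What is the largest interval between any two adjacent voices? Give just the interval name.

Adjacent intervals: A1→D2 = perfect fourth; D2→F2 = minor third; F2→C3 = perfect fifth.
The largest is F2 to C3, a perfect fifth (7 semitones).

perfect 5th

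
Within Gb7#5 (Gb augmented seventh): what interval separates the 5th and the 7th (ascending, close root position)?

Spelling the chord: Gb-Bb-D-Fb.
So we need the interval from D up to Fb.
D up to Fb is 2 semitones, a whole step narrower than a major third, so the interval is diminished.

diminished 3rd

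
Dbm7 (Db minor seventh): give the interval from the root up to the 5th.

perfect fifth

Db-7 is spelled Db, Fb, Ab, Cb.
That puts Db below Ab.
Db up to Ab spans 5 letter names and 7 semitones — a perfect fifth.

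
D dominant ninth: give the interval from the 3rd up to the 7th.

D dominant ninth is spelled D–F♯–A–C–E.
That puts F♯ below C.
From F♯ to C: 6 semitones over a fifth = diminished.

diminished fifth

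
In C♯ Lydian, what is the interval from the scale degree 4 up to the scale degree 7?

perfect fourth

Spelling C♯ Lydian: C♯ D♯ E♯ F𝄪 G♯ A♯ B♯.
That puts F𝄪 below B♯.
F𝄪 up to B♯ spans 4 letter names and 5 semitones — a perfect fourth.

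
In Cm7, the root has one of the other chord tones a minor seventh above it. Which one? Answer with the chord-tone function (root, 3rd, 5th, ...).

7th

Spelling the chord: C–Eb–G–Bb.
The root is C. A minor seventh above C is Bb.
Bb is the chord's 7th.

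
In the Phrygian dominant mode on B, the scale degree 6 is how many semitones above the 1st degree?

8

The scale is B C D# E F# G A.
B up to G is a minor sixth — 8 semitones.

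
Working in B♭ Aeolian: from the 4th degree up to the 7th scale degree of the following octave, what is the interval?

perfect eleventh

B♭ natural minor: B♭ C D♭ E♭ F G♭ A♭.
The 4th degree is E♭ and the scale degree 7 (up an octave) is A♭.
E♭ up to A♭ spans 11 letter names and 17 semitones — a perfect eleventh.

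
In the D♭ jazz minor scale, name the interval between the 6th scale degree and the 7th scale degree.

Spelling the D♭ jazz minor scale: D♭ E♭ F♭ G♭ A♭ B♭ C.
So we need the interval from B♭ up to C.
From B♭ to C is 2 semitones, exactly the major second.

major 2nd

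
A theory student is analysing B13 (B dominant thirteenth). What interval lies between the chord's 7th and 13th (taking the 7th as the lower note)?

B13 is spelled B, D#, F#, A, C#, G#.
7th = A; 13th = G#.
Counting 7 letters and 11 half steps from A gives a major seventh.

major 7th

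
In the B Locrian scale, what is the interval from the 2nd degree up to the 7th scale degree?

major 6th

The scale runs B C D E F G A.
The 2nd degree is C and the degree 7 is A.
C up to A spans 6 letter names and 9 semitones — a major sixth.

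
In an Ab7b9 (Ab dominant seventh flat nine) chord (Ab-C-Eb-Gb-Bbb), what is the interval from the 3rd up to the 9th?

d7

3rd = C; 9th = Bbb.
7 letter names make it a seventh; at 9 semitones (a whole step narrower than major) the quality is diminished.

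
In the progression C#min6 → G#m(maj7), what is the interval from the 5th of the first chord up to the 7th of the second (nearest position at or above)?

M7

The 5th of C#min6 is G#; the 7th of G#m(maj7) is F##.
From G# to F## is 11 semitones, exactly the major seventh.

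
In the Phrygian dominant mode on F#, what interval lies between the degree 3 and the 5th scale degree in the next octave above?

F# phrygian dominant: F# G A# B C# D E.
So we need the interval from A# up to C#.
From A# to C#: 15 semitones over a tenth = minor.

minor tenth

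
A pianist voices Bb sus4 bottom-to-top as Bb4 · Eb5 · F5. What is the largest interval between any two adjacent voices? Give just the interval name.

Adjacent intervals: Bb4→Eb5 = perfect fourth; Eb5→F5 = major second.
The largest is Bb4 to Eb5, a perfect fourth (5 semitones).

P4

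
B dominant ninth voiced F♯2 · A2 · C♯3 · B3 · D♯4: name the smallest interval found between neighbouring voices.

m3

Adjacent intervals: F♯2→A2 = minor third; A2→C♯3 = major third; C♯3→B3 = minor seventh; B3→D♯4 = major third.
The smallest is F♯2 to A2, a minor third (3 semitones).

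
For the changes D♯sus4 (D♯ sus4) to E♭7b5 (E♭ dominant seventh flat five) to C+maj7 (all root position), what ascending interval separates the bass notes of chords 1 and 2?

The roots are D♯ and E♭.
From D♯ to E♭: 0 semitones over a second = diminished.

diminished second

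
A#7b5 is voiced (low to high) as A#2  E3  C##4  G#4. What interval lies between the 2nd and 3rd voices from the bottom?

Those voices are E3 and C##4.
6 letter names make it a sixth; at 10 semitones (a half step wider than major) the quality is augmented.

augmented sixth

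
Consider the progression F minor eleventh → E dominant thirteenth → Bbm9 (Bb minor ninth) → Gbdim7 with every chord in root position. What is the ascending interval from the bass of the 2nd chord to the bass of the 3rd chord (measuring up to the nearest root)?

d5

The roots are E and Bb.
E up to Bb is 6 semitones, a half step narrower than a perfect fifth, so the interval is diminished.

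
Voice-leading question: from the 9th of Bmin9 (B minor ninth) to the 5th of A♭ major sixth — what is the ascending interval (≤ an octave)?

d3

The 9th of Bmin9 (B minor ninth) is C♯; the 5th of A♭ major sixth is E♭.
3 letter names make it a third; at 2 semitones (a whole step narrower than major) the quality is diminished.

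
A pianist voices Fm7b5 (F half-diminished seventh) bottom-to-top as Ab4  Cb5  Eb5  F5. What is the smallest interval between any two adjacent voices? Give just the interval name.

Adjacent intervals: Ab4→Cb5 = minor third; Cb5→Eb5 = major third; Eb5→F5 = major second.
The smallest is Eb5 to F5, a major second (2 semitones).

major second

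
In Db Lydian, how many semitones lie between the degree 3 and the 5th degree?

The scale is Db Eb F G Ab Bb C.
F up to Ab is a minor third — 3 semitones.

3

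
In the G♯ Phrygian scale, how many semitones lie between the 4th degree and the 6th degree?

The scale is G♯ A B C♯ D♯ E F♯.
C♯ up to E is a minor third — 3 semitones.

3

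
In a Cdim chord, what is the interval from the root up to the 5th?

diminished 5th

The chord tones of Cdim (C diminished) are C Eb Gb.
So we need the interval from C up to Gb.
From C to Gb: 6 semitones over a fifth = diminished.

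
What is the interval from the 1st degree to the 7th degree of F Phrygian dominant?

Spelling F Phrygian dominant: F G♭ A B♭ C D♭ E♭.
1st degree = F; degree 7 = E♭.
F up to E♭ is 10 semitones, a half step narrower than a major seventh, so the interval is minor.

minor seventh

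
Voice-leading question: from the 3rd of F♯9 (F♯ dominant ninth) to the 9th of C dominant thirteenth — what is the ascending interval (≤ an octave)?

diminished fourth

F♯9 (F♯ dominant ninth) has A♯ as its 3rd, and C dominant thirteenth has D as its 9th.
A♯ up to D is 4 semitones, a half step narrower than a perfect fourth, so the interval is diminished.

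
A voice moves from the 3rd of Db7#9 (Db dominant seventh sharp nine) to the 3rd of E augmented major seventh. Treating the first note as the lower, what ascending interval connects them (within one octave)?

Db7#9 (Db dominant seventh sharp nine) has F as its 3rd, and E augmented major seventh has G# as its 3rd.
F up to G# is 3 semitones, a half step wider than a major second, so the interval is augmented.

augmented second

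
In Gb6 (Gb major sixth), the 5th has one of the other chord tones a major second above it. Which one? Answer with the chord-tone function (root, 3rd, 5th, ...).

6th

The chord tones of Gb6 (Gb major sixth) are Gb-Bb-Db-Eb.
The 5th is Db. A major second above Db is Eb.
Eb is the chord's 6th.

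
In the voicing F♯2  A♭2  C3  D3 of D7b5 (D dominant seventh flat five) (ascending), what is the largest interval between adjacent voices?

Adjacent intervals: F♯2→A♭2 = diminished third; A♭2→C3 = major third; C3→D3 = major second.
The largest is A♭2 to C3, a major third (4 semitones).

major third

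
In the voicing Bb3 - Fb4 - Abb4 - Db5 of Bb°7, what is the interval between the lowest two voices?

Those voices are Bb3 and Fb4.
5 letter names make it a fifth; at 6 semitones (a half step narrower than perfect) the quality is diminished.

diminished 5th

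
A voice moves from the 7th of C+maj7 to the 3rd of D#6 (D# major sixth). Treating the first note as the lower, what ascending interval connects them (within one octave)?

C+maj7 has B as its 7th, and D#6 (D# major sixth) has F## as its 3rd.
From B to F##: 8 semitones over a fifth = augmented.

augmented 5th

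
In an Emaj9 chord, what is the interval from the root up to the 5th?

perfect fifth

Emaj9 (E major ninth) is spelled E-G♯-B-D♯-F♯.
That puts E below B.
Counting 5 letters and 7 half steps from E gives a perfect fifth.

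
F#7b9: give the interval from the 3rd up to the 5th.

minor third

F#7b9 (F# dominant seventh flat nine) is spelled F#-A#-C#-E-G.
So we need the interval from A# up to C#.
3 letter names make it a third; at 3 semitones (a half step narrower than major) the quality is minor.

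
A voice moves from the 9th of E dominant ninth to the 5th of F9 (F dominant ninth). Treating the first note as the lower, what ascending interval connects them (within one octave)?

diminished 5th

The 9th of E dominant ninth is F♯; the 5th of F9 (F dominant ninth) is C.
From F♯ to C: 6 semitones over a fifth = diminished.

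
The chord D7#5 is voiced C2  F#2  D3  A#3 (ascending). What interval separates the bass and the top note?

The outer voices are C2 and A#3.
13 letter names make it a thirteenth; at 22 semitones (a half step wider than major) the quality is augmented.

augmented 13th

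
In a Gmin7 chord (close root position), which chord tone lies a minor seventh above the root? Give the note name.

F

G-7 (G minor seventh): G–Bb–D–F.
The root is G. A minor seventh above G is F.
F is the chord's 7th.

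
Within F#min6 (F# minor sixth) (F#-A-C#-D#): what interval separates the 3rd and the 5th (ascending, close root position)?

major third

So we need the interval from A up to C#.
Counting 3 letters and 4 half steps from A gives a major third.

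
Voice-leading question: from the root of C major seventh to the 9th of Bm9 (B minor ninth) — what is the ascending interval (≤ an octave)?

augmented unison

The root of C major seventh is C; the 9th of Bm9 (B minor ninth) is C#.
From C to C#: 1 semitone over a unison = augmented.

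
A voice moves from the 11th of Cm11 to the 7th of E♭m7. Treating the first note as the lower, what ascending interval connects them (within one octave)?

The 11th of Cm11 is F; the 7th of E♭m7 is D♭.
From F to D♭: 8 semitones over a sixth = minor.

minor sixth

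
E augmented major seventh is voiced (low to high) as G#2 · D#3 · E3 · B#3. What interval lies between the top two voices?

augmented fifth

Those voices are E3 and B#3.
From E to B#: 8 semitones over a fifth = augmented.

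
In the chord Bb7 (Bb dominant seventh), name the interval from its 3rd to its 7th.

diminished fifth

Bb dominant seventh is spelled Bb–D–F–Ab.
The 3rd is D and the 7th is Ab.
From D to Ab: 6 semitones over a fifth = diminished.
That tritone between 3rd and 7th is what gives the dominant seventh its pull toward resolution.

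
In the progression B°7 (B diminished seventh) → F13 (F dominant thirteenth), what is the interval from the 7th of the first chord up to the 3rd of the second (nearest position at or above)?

augmented 1st

B°7 (B diminished seventh) has Ab as its 7th, and F13 (F dominant thirteenth) has A as its 3rd.
1 letter names make it a unison; at 1 semitone (a half step wider than perfect) the quality is augmented.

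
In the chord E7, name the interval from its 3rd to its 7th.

d5

Spelling the chord: E-G#-B-D.
That puts G# below D.
5 letter names make it a fifth; at 6 semitones (a half step narrower than perfect) the quality is diminished.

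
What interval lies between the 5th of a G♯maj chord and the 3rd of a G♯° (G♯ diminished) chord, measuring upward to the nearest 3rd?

G♯maj has D♯ as its 5th, and G♯° (G♯ diminished) has B as its 3rd.
D♯ up to B is 8 semitones, a half step narrower than a major sixth, so the interval is minor.

minor sixth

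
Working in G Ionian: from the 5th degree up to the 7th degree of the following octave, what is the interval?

The scale runs G A B C D E F#.
So we need the interval from D up to F#.
Counting 10 letters and 16 half steps from D gives a major tenth.

major 10th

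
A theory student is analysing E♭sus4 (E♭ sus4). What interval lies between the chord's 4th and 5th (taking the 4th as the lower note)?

E♭ sus4: E♭, A♭, B♭.
That puts A♭ below B♭.
A♭ up to B♭ spans 2 letter names and 2 semitones — a major second.

major second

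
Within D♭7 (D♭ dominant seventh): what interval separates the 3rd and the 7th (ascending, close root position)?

The chord tones of D♭7 are D♭-F-A♭-C♭.
3rd = F; 7th = C♭.
From F to C♭: 6 semitones over a fifth = diminished.
That tritone between 3rd and 7th is what gives the dominant seventh its pull toward resolution.

d5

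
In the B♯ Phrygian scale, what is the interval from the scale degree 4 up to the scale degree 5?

major 2nd

The scale runs B♯ C♯ D♯ E♯ F𝄪 G♯ A♯.
Scale degree 4 = E♯; 5th degree = F𝄪.
E♯ up to F𝄪 spans 2 letter names and 2 semitones — a major second.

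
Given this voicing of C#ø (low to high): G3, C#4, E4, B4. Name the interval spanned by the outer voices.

The outer voices are G3 and B4.
From G to B is 16 semitones, exactly the major tenth.

major 10th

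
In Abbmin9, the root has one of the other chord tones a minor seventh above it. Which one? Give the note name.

The chord tones of Abbm9 are Abb Cbb Ebb Gbb Bbb.
The root is Abb. A minor seventh above Abb is Gbb.
Gbb is the chord's 7th.

Gbb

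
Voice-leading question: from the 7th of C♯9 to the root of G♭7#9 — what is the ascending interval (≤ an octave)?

The 7th of C♯9 is B; the root of G♭7#9 is G♭.
B up to G♭ is 7 semitones, a whole step narrower than a major sixth, so the interval is diminished.

diminished 6th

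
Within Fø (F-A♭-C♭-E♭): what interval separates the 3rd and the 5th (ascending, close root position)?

minor 3rd

The 3rd is A♭ and the 5th is C♭.
From A♭ to C♭: 3 semitones over a third = minor.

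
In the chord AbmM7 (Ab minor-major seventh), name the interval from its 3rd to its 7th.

Abm(maj7) (Ab minor-major seventh): Ab, Cb, Eb, G.
The 3rd is Cb and the 7th is G.
From Cb to G: 8 semitones over a fifth = augmented.

A5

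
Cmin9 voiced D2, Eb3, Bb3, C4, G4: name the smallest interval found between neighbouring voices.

Adjacent intervals: D2→Eb3 = minor ninth; Eb3→Bb3 = perfect fifth; Bb3→C4 = major second; C4→G4 = perfect fifth.
The smallest is Bb3 to C4, a major second (2 semitones).

major second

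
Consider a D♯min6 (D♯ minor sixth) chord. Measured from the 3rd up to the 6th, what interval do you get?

augmented fourth

The chord tones of D♯min6 (D♯ minor sixth) are D♯–F♯–A♯–B♯.
The 3rd is F♯ and the 6th is B♯.
4 letter names make it a fourth; at 6 semitones (a half step wider than perfect) the quality is augmented.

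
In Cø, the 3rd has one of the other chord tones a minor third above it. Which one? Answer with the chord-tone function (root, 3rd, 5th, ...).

The chord tones of Cø7 (C half-diminished seventh) are C–Eb–Gb–Bb.
The 3rd is Eb. A minor third above Eb is Gb.
Gb is the chord's 5th.

5th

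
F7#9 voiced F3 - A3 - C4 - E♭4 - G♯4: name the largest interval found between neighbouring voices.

Adjacent intervals: F3→A3 = major third; A3→C4 = minor third; C4→E♭4 = minor third; E♭4→G♯4 = augmented third.
The largest is E♭4 to G♯4, an augmented third (5 semitones).

augmented third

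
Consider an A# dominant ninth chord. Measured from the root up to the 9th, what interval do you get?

A#9 (A# dominant ninth) is spelled A#–C##–E#–G#–B#.
Root = A#; 9th = B#.
A# up to B# spans 9 letter names and 14 semitones — a major ninth.

major 9th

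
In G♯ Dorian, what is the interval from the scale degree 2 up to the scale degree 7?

Spelling G♯ Dorian: G♯ A♯ B C♯ D♯ E♯ F♯.
Scale degree 2 = A♯; degree 7 = F♯.
A♯ up to F♯ is 8 semitones, a half step narrower than a major sixth, so the interval is minor.

minor sixth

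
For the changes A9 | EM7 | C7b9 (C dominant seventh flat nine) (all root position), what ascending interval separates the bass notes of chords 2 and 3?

m6

The roots are E and C.
From E to C: 8 semitones over a sixth = minor.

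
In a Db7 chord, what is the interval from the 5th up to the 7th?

minor third

Db7 is spelled Db–F–Ab–Cb.
That puts Ab below Cb.
From Ab to Cb: 3 semitones over a third = minor.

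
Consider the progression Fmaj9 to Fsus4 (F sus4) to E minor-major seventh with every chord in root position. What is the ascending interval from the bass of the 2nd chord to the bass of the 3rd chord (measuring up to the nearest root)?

M7

The roots are F and E.
Counting 7 letters and 11 half steps from F gives a major seventh.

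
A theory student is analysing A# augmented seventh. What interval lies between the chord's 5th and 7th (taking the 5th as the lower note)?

d3

Spelling the chord: A#-C##-E##-G#.
That puts E## below G#.
From E## to G#: 2 semitones over a third = diminished.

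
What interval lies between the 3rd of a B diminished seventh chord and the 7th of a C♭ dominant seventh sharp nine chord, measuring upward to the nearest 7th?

B diminished seventh has D as its 3rd, and C♭ dominant seventh sharp nine has B𝄫 as its 7th.
6 letter names make it a sixth; at 7 semitones (a whole step narrower than major) the quality is diminished.

diminished sixth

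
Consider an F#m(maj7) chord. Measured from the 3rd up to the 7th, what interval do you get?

F#mM7: F#, A, C#, E#.
So we need the interval from A up to E#.
From A to E#: 8 semitones over a fifth = augmented.

augmented fifth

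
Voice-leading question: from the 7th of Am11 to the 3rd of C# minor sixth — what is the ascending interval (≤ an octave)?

Am11 has G as its 7th, and C# minor sixth has E as its 3rd.
From G to E is 9 semitones, exactly the major sixth.

M6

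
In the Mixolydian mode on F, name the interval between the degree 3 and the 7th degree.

Spelling the Mixolydian mode on F: F G A Bb C D Eb.
That puts A below Eb.
5 letter names make it a fifth; at 6 semitones (a half step narrower than perfect) the quality is diminished.

d5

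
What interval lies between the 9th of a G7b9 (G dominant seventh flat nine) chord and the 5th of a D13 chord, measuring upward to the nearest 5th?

G7b9 (G dominant seventh flat nine) has Ab as its 9th, and D13 has A as its 5th.
1 letter names make it a unison; at 1 semitone (a half step wider than perfect) the quality is augmented.

augmented unison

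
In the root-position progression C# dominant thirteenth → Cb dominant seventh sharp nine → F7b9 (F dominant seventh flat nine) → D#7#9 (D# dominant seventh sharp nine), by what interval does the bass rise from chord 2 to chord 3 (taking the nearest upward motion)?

The roots are Cb and F.
4 letter names make it a fourth; at 6 semitones (a half step wider than perfect) the quality is augmented.

augmented fourth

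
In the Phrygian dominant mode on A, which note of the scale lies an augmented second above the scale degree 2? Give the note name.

The scale is A Bb C# D E F G.
The scale degree 2 is Bb; an augmented second above that is C# — scale degree 3.

C#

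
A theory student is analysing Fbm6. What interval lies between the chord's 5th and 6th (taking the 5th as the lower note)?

major second

Fbmin6 is spelled Fb-Abb-Cb-Db.
That puts Cb below Db.
Counting 2 letters and 2 half steps from Cb gives a major second.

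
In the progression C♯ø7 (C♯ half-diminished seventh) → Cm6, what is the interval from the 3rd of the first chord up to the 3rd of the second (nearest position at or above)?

diminished octave

C♯ø7 (C♯ half-diminished seventh) has E as its 3rd, and Cm6 has E♭ as its 3rd.
From E to E♭: 11 semitones over an octave = diminished.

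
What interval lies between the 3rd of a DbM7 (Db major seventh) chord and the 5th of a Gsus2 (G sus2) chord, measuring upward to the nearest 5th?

major sixth

DbM7 (Db major seventh) has F as its 3rd, and Gsus2 (G sus2) has D as its 5th.
F up to D spans 6 letter names and 9 semitones — a major sixth.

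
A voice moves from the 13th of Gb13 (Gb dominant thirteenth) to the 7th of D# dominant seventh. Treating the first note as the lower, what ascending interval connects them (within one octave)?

augmented sixth

Gb13 (Gb dominant thirteenth) has Eb as its 13th, and D# dominant seventh has C# as its 7th.
From Eb to C#: 10 semitones over a sixth = augmented.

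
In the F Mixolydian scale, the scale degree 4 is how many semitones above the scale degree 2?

The scale is F G A Bb C D Eb.
G up to Bb is a minor third — 3 semitones.

3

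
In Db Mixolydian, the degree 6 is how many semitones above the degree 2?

7

The scale is Db Eb F Gb Ab Bb Cb.
Eb up to Bb is a perfect fifth — 7 semitones.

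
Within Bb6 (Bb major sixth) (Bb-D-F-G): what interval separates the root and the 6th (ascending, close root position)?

major sixth

The root is Bb and the 6th is G.
Bb up to G spans 6 letter names and 9 semitones — a major sixth.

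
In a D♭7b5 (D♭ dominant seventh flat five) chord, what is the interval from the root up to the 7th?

minor 7th

D♭ dominant seventh flat five: D♭, F, A𝄫, C♭.
So we need the interval from D♭ up to C♭.
From D♭ to C♭: 10 semitones over a seventh = minor.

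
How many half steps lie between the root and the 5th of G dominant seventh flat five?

The chord tones of G7b5 are G, B, D♭, F.
G to D♭ is a diminished fifth: 6 semitones.

6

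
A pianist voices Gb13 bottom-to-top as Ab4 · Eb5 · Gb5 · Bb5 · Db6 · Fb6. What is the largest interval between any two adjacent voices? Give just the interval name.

perfect 5th

Adjacent intervals: Ab4→Eb5 = perfect fifth; Eb5→Gb5 = minor third; Gb5→Bb5 = major third; Bb5→Db6 = minor third; Db6→Fb6 = minor third.
The largest is Ab4 to Eb5, a perfect fifth (7 semitones).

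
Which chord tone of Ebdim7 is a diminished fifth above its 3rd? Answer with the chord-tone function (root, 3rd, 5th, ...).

7th

The chord tones of Ebdim7 (Eb diminished seventh) are Eb-Gb-Bbb-Dbb.
The 3rd is Gb. A diminished fifth above Gb is Dbb.
Dbb is the chord's 7th.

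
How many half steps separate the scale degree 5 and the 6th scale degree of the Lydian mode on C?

2

The scale is C D E F# G A B.
G up to A is a major second — 2 semitones.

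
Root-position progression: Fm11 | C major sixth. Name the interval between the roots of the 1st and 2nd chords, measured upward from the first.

perfect fifth

The roots are F and C.
F up to C spans 5 letter names and 7 semitones — a perfect fifth.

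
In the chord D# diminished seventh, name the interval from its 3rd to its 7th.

The chord tones of D#°7 are D#-F#-A-C.
That puts F# below C.
F# up to C is 6 semitones, a half step narrower than a perfect fifth, so the interval is diminished.

d5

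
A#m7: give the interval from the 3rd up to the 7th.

The chord tones of A# minor seventh are A# C# E# G#.
3rd = C#; 7th = G#.
Counting 5 letters and 7 half steps from C# gives a perfect fifth.

perfect fifth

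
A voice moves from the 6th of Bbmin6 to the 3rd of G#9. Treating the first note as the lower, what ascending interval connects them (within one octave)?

Bbmin6 has G as its 6th, and G#9 has B# as its 3rd.
3 letter names make it a third; at 5 semitones (a half step wider than major) the quality is augmented.

augmented third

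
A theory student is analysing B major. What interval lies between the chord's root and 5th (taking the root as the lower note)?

perfect fifth

Spelling the chord: B-D♯-F♯.
The root is B and the 5th is F♯.
From B to F♯ is 7 semitones, exactly the perfect fifth.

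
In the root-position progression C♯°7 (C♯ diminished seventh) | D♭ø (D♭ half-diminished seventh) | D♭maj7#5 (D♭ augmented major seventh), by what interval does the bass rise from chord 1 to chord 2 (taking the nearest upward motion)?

diminished second

The roots are C♯ and D♭.
C♯ up to D♭ is 0 semitones, a whole step narrower than a major second, so the interval is diminished.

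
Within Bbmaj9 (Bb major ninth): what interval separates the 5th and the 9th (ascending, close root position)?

perfect 5th

Spelling the chord: Bb, D, F, A, C.
That puts F below C.
Counting 5 letters and 7 half steps from F gives a perfect fifth.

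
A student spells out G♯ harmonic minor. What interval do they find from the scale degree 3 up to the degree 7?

augmented fifth

G♯ harmonic minor: G♯ A♯ B C♯ D♯ E F𝄪.
Scale degree 3 = B; 7th scale degree = F𝄪.
5 letter names make it a fifth; at 8 semitones (a half step wider than perfect) the quality is augmented.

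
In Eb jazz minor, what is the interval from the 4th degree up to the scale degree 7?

The scale runs Eb F Gb Ab Bb C D.
That puts Ab below D.
From Ab to D: 6 semitones over a fourth = augmented.

augmented fourth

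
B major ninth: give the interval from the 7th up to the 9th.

m3

The chord tones of Bmaj9 are B D# F# A# C#.
The 7th is A# and the 9th is C#.
3 letter names make it a third; at 3 semitones (a half step narrower than major) the quality is minor.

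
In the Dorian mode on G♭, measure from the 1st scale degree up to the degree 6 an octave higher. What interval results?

The scale runs G♭ A♭ B𝄫 C♭ D♭ E♭ F♭.
1st scale degree = G♭; scale degree 6 (up an octave) = E♭.
From G♭ to E♭ is 21 semitones, exactly the major thirteenth.

M13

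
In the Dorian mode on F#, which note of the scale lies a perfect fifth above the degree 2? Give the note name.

D#

The scale is F# G# A B C# D# E.
The degree 2 is G#; a perfect fifth above that is D# — scale degree 6.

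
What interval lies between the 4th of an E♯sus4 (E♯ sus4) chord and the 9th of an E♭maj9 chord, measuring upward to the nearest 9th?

diminished sixth

The 4th of E♯sus4 (E♯ sus4) is A♯; the 9th of E♭maj9 is F.
From A♯ to F: 7 semitones over a sixth = diminished.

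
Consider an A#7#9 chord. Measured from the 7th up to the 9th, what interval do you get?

A#7#9 (A# dominant seventh sharp nine) is spelled A#-C##-E#-G#-B##.
So we need the interval from G# up to B##.
3 letter names make it a third; at 5 semitones (a half step wider than major) the quality is augmented.

augmented third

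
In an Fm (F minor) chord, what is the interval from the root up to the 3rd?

Spelling the chord: F–A♭–C.
That puts F below A♭.
3 letter names make it a third; at 3 semitones (a half step narrower than major) the quality is minor.

minor 3rd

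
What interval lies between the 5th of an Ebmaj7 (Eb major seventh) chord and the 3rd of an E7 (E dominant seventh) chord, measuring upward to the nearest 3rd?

augmented sixth

The 5th of Ebmaj7 (Eb major seventh) is Bb; the 3rd of E7 (E dominant seventh) is G#.
Bb up to G# is 10 semitones, a half step wider than a major sixth, so the interval is augmented.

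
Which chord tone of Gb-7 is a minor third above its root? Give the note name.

Bbb

Gb minor seventh is spelled Gb Bbb Db Fb.
The root is Gb. A minor third above Gb is Bbb.
Bbb is the chord's 3rd.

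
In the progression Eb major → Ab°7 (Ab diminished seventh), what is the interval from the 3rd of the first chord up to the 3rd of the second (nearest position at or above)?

The 3rd of Eb major is G; the 3rd of Ab°7 (Ab diminished seventh) is Cb.
4 letter names make it a fourth; at 4 semitones (a half step narrower than perfect) the quality is diminished.

d4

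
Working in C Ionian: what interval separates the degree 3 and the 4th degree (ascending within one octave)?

minor second

The scale runs C D E F G A B.
The degree 3 is E and the 4th scale degree is F.
E up to F is 1 semitone, a half step narrower than a major second, so the interval is minor.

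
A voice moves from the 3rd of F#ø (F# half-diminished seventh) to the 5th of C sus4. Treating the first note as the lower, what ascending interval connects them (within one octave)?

The 3rd of F#ø (F# half-diminished seventh) is A; the 5th of C sus4 is G.
From A to G: 10 semitones over a seventh = minor.

minor seventh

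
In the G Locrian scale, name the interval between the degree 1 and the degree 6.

The scale runs G Ab Bb C Db Eb F.
So we need the interval from G up to Eb.
6 letter names make it a sixth; at 8 semitones (a half step narrower than major) the quality is minor.

minor 6th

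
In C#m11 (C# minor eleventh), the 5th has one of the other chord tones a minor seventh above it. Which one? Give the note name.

F#

C#m11 (C# minor eleventh): C# E G# B D# F#.
The 5th is G#. A minor seventh above G# is F#.
F# is the chord's 11th.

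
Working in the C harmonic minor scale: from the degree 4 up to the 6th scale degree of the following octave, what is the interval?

C harmonic minor: C D Eb F G Ab B.
That puts F below Ab.
10 letter names make it a tenth; at 15 semitones (a half step narrower than major) the quality is minor.

minor 10th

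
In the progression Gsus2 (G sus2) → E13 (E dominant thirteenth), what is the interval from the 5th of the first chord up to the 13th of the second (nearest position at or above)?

The 5th of Gsus2 (G sus2) is D; the 13th of E13 (E dominant thirteenth) is C#.
From D to C# is 11 semitones, exactly the major seventh.

major seventh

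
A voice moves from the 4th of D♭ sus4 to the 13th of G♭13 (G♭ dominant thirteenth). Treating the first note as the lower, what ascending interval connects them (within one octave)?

major sixth

D♭ sus4 has G♭ as its 4th, and G♭13 (G♭ dominant thirteenth) has E♭ as its 13th.
G♭ up to E♭ spans 6 letter names and 9 semitones — a major sixth.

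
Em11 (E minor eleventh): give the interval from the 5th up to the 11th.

minor seventh

Em11 (E minor eleventh) is spelled E, G, B, D, F#, A.
5th = B; 11th = A.
From B to A: 10 semitones over a seventh = minor.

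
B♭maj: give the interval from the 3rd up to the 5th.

minor 3rd

The chord tones of B♭ major are B♭–D–F.
So we need the interval from D up to F.
From D to F: 3 semitones over a third = minor.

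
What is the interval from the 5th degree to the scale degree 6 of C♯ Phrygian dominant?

C♯ phrygian dominant: C♯ D E♯ F♯ G♯ A B.
So we need the interval from G♯ up to A.
2 letter names make it a second; at 1 semitone (a half step narrower than major) the quality is minor.

minor second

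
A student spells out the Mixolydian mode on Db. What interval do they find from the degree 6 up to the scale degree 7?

minor second

The scale runs Db Eb F Gb Ab Bb Cb.
So we need the interval from Bb up to Cb.
Bb up to Cb is 1 semitone, a half step narrower than a major second, so the interval is minor.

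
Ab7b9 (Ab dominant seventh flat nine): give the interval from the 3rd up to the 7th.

Ab dominant seventh flat nine: Ab–C–Eb–Gb–Bbb.
3rd = C; 7th = Gb.
5 letter names make it a fifth; at 6 semitones (a half step narrower than perfect) the quality is diminished.
That tritone between 3rd and 7th is what gives the dominant seventh its pull toward resolution.

diminished fifth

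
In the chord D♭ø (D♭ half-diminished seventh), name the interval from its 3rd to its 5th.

D♭ø7 is spelled D♭, F♭, A𝄫, C♭.
3rd = F♭; 5th = A𝄫.
3 letter names make it a third; at 3 semitones (a half step narrower than major) the quality is minor.

m3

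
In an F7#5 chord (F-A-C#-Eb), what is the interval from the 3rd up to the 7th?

So we need the interval from A up to Eb.
5 letter names make it a fifth; at 6 semitones (a half step narrower than perfect) the quality is diminished.

d5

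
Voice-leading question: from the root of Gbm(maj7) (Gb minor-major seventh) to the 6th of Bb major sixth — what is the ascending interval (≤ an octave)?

The root of Gbm(maj7) (Gb minor-major seventh) is Gb; the 6th of Bb major sixth is G.
From Gb to G: 1 semitone over a unison = augmented.

A1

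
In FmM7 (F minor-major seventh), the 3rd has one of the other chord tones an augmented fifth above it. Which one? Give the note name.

Fm(maj7) (F minor-major seventh) is spelled F–A♭–C–E.
The 3rd is A♭. An augmented fifth above A♭ is E.
E is the chord's 7th.

E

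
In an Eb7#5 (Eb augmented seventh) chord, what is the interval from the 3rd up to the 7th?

d5

Eb+7: Eb–G–B–Db.
That puts G below Db.
From G to Db: 6 semitones over a fifth = diminished.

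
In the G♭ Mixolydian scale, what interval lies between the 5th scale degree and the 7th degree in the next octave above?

minor tenth

Spelling the G♭ Mixolydian scale: G♭ A♭ B♭ C♭ D♭ E♭ F♭.
The 5th scale degree is D♭ and the 7th scale degree (up an octave) is F♭.
D♭ up to F♭ is 15 semitones, a half step narrower than a major tenth, so the interval is minor.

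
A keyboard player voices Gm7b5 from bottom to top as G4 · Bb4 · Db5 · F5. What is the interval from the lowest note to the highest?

minor seventh

The outer voices are G4 and F5.
From G to F: 10 semitones over a seventh = minor.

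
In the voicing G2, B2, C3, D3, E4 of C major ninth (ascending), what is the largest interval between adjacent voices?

Adjacent intervals: G2→B2 = major third; B2→C3 = minor second; C3→D3 = major second; D3→E4 = major ninth.
The largest is D3 to E4, a major ninth (14 semitones).

M9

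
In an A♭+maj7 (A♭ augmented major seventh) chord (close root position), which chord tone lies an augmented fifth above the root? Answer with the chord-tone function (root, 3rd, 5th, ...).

Spelling the chord: A♭–C–E–G.
The root is A♭. An augmented fifth above A♭ is E.
E is the chord's 5th.

5th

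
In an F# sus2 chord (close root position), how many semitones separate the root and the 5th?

7

The chord tones of F# sus2 are F#–G#–C#.
F# to C# is a perfect fifth: 7 semitones.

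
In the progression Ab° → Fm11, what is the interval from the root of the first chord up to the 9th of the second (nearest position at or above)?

Ab° has Ab as its root, and Fm11 has G as its 9th.
Counting 7 letters and 11 half steps from Ab gives a major seventh.

major 7th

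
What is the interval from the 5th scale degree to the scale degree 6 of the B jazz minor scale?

Spelling the B jazz minor scale: B C# D E F# G# A#.
The 5th scale degree is F# and the degree 6 is G#.
F# up to G# spans 2 letter names and 2 semitones — a major second.

major second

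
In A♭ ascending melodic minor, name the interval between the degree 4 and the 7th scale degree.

augmented fourth

The scale runs A♭ B♭ C♭ D♭ E♭ F G.
The degree 4 is D♭ and the 7th scale degree is G.
D♭ up to G is 6 semitones, a half step wider than a perfect fourth, so the interval is augmented.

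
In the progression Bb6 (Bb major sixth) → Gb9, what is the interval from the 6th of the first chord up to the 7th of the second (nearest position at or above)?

Bb6 (Bb major sixth) has G as its 6th, and Gb9 has Fb as its 7th.
7 letter names make it a seventh; at 9 semitones (a whole step narrower than major) the quality is diminished.

diminished seventh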